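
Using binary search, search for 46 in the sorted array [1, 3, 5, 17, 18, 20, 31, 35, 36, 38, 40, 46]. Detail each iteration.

Binary search for 46 in [1, 3, 5, 17, 18, 20, 31, 35, 36, 38, 40, 46]:

lo=0, hi=11, mid=5, arr[mid]=20 -> 20 < 46, search right half
lo=6, hi=11, mid=8, arr[mid]=36 -> 36 < 46, search right half
lo=9, hi=11, mid=10, arr[mid]=40 -> 40 < 46, search right half
lo=11, hi=11, mid=11, arr[mid]=46 -> Found target at index 11!

Binary search finds 46 at index 11 after 4 comparisons. The search repeatedly halves the search space by comparing with the middle element.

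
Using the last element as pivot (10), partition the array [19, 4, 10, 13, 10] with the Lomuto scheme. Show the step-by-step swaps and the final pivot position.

Lomuto partition with pivot = 10:

Initial array: [19, 4, 10, 13, 10]

arr[0]=19 > 10: no swap
arr[1]=4 <= 10: swap with position 0, array becomes [4, 19, 10, 13, 10]
arr[2]=10 <= 10: swap with position 1, array becomes [4, 10, 19, 13, 10]
arr[3]=13 > 10: no swap

Place pivot at position 2: [4, 10, 10, 13, 19]
Pivot position: 2

After partitioning with pivot 10, the array becomes [4, 10, 10, 13, 19]. The pivot is placed at index 2. All elements to the left of the pivot are <= 10, and all elements to the right are > 10.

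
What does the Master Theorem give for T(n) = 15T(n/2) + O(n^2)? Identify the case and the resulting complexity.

Master Theorem for T(n) = 15T(n/2) + O(n^2):

a = 15, b = 2, c = 2
log_b(a) = log_2(15) = 3.9069

Case 1: c = 2 < log_2(15) = 3.9069
T(n) = O(n^(log_2 15))

For T(n) = 15T(n/2) + O(n^2): log_2(15) = 3.9069. This is Case 1 of the Master Theorem (c < log_b(a), work dominated by leaves), giving O(n^(log_2 15)).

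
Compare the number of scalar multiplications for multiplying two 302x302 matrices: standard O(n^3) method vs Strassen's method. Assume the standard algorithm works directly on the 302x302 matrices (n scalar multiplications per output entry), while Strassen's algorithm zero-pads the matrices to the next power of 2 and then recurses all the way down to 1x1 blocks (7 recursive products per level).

Matrix multiplication for 302x302 matrices:

Strassen's algorithm requires power-of-2 dimensions. Pad 302x302 to 512x512 (next power of 2).

Standard algorithm: 302^3 = 27543608 multiplications
Strassen's algorithm: 7^(log2(512)) = 7^9 = 40353607 multiplications
Difference: 27543608 - 40353607 = -12809999 (Strassen uses MORE here due to padding overhead — for small or just-over-power-of-2 n, padding can outweigh the per-level savings)

Standard: 27543608 multiplications (302^3). Strassen: 40353607 multiplications (7^9, after padding to 512x512). Strassen reduces 8 recursive multiplications to 7 at each level.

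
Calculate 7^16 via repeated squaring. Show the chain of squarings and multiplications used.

Computing 7^16 by squaring (build up from 7^1; each line after the first costs one multiplication):

7^1 = 7
7^2 = (7^1)^2 = 7^2 = 49
7^4 = (7^2)^2 = 49^2 = 2401
7^8 = (7^4)^2 = 2401^2 = 5764801
7^16 = (7^8)^2 = 5764801^2 = 33232930569601

Result: 33232930569601
Multiplications needed: 4 (4 lines after 7^1)

7^16 = 33232930569601. Using exponentiation by squaring, this requires 4 multiplications. The key idea: if the exponent is even, square the half-power; if odd, multiply by the base once.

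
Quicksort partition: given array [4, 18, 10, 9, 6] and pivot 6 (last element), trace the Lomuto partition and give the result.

Lomuto partition with pivot = 6:

Initial array: [4, 18, 10, 9, 6]

arr[0]=4 <= 6: swap with position 0, array becomes [4, 18, 10, 9, 6]
arr[1]=18 > 6: no swap
arr[2]=10 > 6: no swap
arr[3]=9 > 6: no swap

Place pivot at position 1: [4, 6, 10, 9, 18]
Pivot position: 1

After partitioning with pivot 6, the array becomes [4, 6, 10, 9, 18]. The pivot is placed at index 1. All elements to the left of the pivot are <= 6, and all elements to the right are > 6.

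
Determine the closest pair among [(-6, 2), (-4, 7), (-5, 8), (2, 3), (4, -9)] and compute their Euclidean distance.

Computing all pairwise distances among 5 points:

d((-6, 2), (-4, 7)) = 5.3852
d((-6, 2), (-5, 8)) = 6.0828
d((-6, 2), (2, 3)) = 8.0623
d((-6, 2), (4, -9)) = 14.8661
d((-4, 7), (-5, 8)) = 1.4142 <-- minimum
d((-4, 7), (2, 3)) = 7.2111
d((-4, 7), (4, -9)) = 17.8885
d((-5, 8), (2, 3)) = 8.6023
d((-5, 8), (4, -9)) = 19.2354
d((2, 3), (4, -9)) = 12.1655

Closest pair: (-4, 7) and (-5, 8) with distance 1.4142

The closest pair is (-4, 7) and (-5, 8) with Euclidean distance 1.4142. For 5 points, brute-force pairwise comparison is shown above. For large n, the divide-and-conquer algorithm (sort by x, recurse on halves, check the dividing strip) achieves O(n log n).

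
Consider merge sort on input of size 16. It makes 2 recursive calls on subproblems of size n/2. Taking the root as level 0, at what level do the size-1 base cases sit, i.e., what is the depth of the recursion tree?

For divide and conquer with division factor 2:

Problem sizes at each level:
Level 0: 16
Level 1: 8
Level 2: 4
Level 3: 2
Level 4: 1

The root is level 0 and the size-1 base case is level 4 (the tree spans levels 0 through 4, i.e. 5 levels counting the root), so the depth is the number of divisions: log_2(16) = 4

The recursion tree depth is log_2(16) = 4. At each level, the problem size is divided by 2, so it takes 4 divisions to reduce to a base case of size 1. The algorithm makes 2 recursive calls at each level.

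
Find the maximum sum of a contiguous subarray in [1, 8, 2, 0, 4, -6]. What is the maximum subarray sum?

Using Kadane's algorithm on [1, 8, 2, 0, 4, -6]:

Scanning through the array:
Position 1 (value 8): max_ending_here = 9, max_so_far = 9
Position 2 (value 2): max_ending_here = 11, max_so_far = 11
Position 3 (value 0): max_ending_here = 11, max_so_far = 11
Position 4 (value 4): max_ending_here = 15, max_so_far = 15
Position 5 (value -6): max_ending_here = 9, max_so_far = 15

Maximum subarray: [1, 8, 2, 0, 4]
Maximum sum: 15

The maximum subarray is [1, 8, 2, 0, 4] with sum 15. This subarray runs from index 0 to index 4.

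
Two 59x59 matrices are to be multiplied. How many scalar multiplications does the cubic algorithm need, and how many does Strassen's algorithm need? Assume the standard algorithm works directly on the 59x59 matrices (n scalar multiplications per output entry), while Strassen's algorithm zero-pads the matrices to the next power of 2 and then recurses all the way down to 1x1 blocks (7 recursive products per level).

Matrix multiplication for 59x59 matrices:

Strassen's algorithm requires power-of-2 dimensions. Pad 59x59 to 64x64 (next power of 2).

Standard algorithm: 59^3 = 205379 multiplications
Strassen's algorithm: 7^(log2(64)) = 7^6 = 117649 multiplications
Savings: 205379 - 117649 = 87730 multiplications

Standard: 205379 multiplications (59^3). Strassen: 117649 multiplications (7^6, after padding to 64x64). Strassen reduces 8 recursive multiplications to 7 at each level.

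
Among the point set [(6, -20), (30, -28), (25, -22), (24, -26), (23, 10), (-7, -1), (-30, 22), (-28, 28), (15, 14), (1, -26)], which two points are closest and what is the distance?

Computing all pairwise distances among 10 points:

d((6, -20), (30, -28)) = 25.2982
d((6, -20), (25, -22)) = 19.105
d((6, -20), (24, -26)) = 18.9737
d((6, -20), (23, 10)) = 34.4819
d((6, -20), (-7, -1)) = 23.0217
d((6, -20), (-30, 22)) = 55.3173
d((6, -20), (-28, 28)) = 58.8218
d((6, -20), (15, 14)) = 35.171
d((6, -20), (1, -26)) = 7.8102
d((30, -28), (25, -22)) = 7.8102
d((30, -28), (24, -26)) = 6.3246
d((30, -28), (23, 10)) = 38.6394
d((30, -28), (-7, -1)) = 45.8039
d((30, -28), (-30, 22)) = 78.1025
d((30, -28), (-28, 28)) = 80.6226
d((30, -28), (15, 14)) = 44.5982
d((30, -28), (1, -26)) = 29.0689
d((25, -22), (24, -26)) = 4.1231 <-- minimum
d((25, -22), (23, 10)) = 32.0624
d((25, -22), (-7, -1)) = 38.2753
d((25, -22), (-30, 22)) = 70.4344
d((25, -22), (-28, 28)) = 72.8629
d((25, -22), (15, 14)) = 37.3631
d((25, -22), (1, -26)) = 24.3311
d((24, -26), (23, 10)) = 36.0139
d((24, -26), (-7, -1)) = 39.8246
d((24, -26), (-30, 22)) = 72.2496
d((24, -26), (-28, 28)) = 74.9667
d((24, -26), (15, 14)) = 41.0
d((24, -26), (1, -26)) = 23.0
d((23, 10), (-7, -1)) = 31.9531
d((23, 10), (-30, 22)) = 54.3415
d((23, 10), (-28, 28)) = 54.0833
d((23, 10), (15, 14)) = 8.9443
d((23, 10), (1, -26)) = 42.19
d((-7, -1), (-30, 22)) = 32.5269
d((-7, -1), (-28, 28)) = 35.805
d((-7, -1), (15, 14)) = 26.6271
d((-7, -1), (1, -26)) = 26.2488
d((-30, 22), (-28, 28)) = 6.3246
d((-30, 22), (15, 14)) = 45.7056
d((-30, 22), (1, -26)) = 57.1402
d((-28, 28), (15, 14)) = 45.2217
d((-28, 28), (1, -26)) = 61.2944
d((15, 14), (1, -26)) = 42.3792

Closest pair: (25, -22) and (24, -26) with distance 4.1231

The closest pair is (25, -22) and (24, -26) with Euclidean distance 4.1231. For 10 points, brute-force pairwise comparison is shown above. For large n, the divide-and-conquer algorithm (sort by x, recurse on halves, check the dividing strip) achieves O(n log n).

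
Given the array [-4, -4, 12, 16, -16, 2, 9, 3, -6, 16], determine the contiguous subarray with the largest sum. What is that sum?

Using Kadane's algorithm on [-4, -4, 12, 16, -16, 2, 9, 3, -6, 16]:

Scanning through the array:
Position 1 (value -4): max_ending_here = -4, max_so_far = -4
Position 2 (value 12): max_ending_here = 12, max_so_far = 12
Position 3 (value 16): max_ending_here = 28, max_so_far = 28
Position 4 (value -16): max_ending_here = 12, max_so_far = 28
Position 5 (value 2): max_ending_here = 14, max_so_far = 28
Position 6 (value 9): max_ending_here = 23, max_so_far = 28
Position 7 (value 3): max_ending_here = 26, max_so_far = 28
Position 8 (value -6): max_ending_here = 20, max_so_far = 28
Position 9 (value 16): max_ending_here = 36, max_so_far = 36

Maximum subarray: [12, 16, -16, 2, 9, 3, -6, 16]
Maximum sum: 36

The maximum subarray is [12, 16, -16, 2, 9, 3, -6, 16] with sum 36. This subarray runs from index 2 to index 9.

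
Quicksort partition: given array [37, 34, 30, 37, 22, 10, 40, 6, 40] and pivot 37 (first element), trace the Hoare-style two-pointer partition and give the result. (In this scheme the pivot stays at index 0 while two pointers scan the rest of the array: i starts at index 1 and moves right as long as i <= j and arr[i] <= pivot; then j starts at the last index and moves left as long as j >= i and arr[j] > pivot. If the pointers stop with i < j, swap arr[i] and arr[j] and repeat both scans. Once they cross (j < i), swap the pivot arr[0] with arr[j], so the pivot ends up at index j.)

Hoare-style two-pointer partition with pivot = 37:

Initial array: [37, 34, 30, 37, 22, 10, 40, 6, 40]

Pointers start at i = 1, j = 8.
i stops at index 6 (arr[6]=40 > 37), j stops at index 7 (arr[7]=6 <= 37): swap arr[6] and arr[7], array becomes [37, 34, 30, 37, 22, 10, 6, 40, 40]
i ends at 7, j ends at 6: the pointers have crossed (j < i), so scanning stops.

Swap pivot arr[0] with arr[6] to place pivot at position 6: [6, 34, 30, 37, 22, 10, 37, 40, 40]
Pivot position: 6

After partitioning with pivot 37, the array becomes [6, 34, 30, 37, 22, 10, 37, 40, 40]. The pivot is placed at index 6. All elements to the left of the pivot are <= 37, and all elements to the right are > 37.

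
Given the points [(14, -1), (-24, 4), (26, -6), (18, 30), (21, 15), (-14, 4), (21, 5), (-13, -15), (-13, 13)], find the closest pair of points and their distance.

Computing all pairwise distances among 9 points:

d((14, -1), (-24, 4)) = 38.3275
d((14, -1), (26, -6)) = 13.0
d((14, -1), (18, 30)) = 31.257
d((14, -1), (21, 15)) = 17.4642
d((14, -1), (-14, 4)) = 28.4429
d((14, -1), (21, 5)) = 9.2195
d((14, -1), (-13, -15)) = 30.4138
d((14, -1), (-13, 13)) = 30.4138
d((-24, 4), (26, -6)) = 50.9902
d((-24, 4), (18, 30)) = 49.3964
d((-24, 4), (21, 15)) = 46.3249
d((-24, 4), (-14, 4)) = 10.0
d((-24, 4), (21, 5)) = 45.0111
d((-24, 4), (-13, -15)) = 21.9545
d((-24, 4), (-13, 13)) = 14.2127
d((26, -6), (18, 30)) = 36.8782
d((26, -6), (21, 15)) = 21.587
d((26, -6), (-14, 4)) = 41.2311
d((26, -6), (21, 5)) = 12.083
d((26, -6), (-13, -15)) = 40.025
d((26, -6), (-13, 13)) = 43.382
d((18, 30), (21, 15)) = 15.2971
d((18, 30), (-14, 4)) = 41.2311
d((18, 30), (21, 5)) = 25.1794
d((18, 30), (-13, -15)) = 54.6443
d((18, 30), (-13, 13)) = 35.3553
d((21, 15), (-14, 4)) = 36.6879
d((21, 15), (21, 5)) = 10.0
d((21, 15), (-13, -15)) = 45.3431
d((21, 15), (-13, 13)) = 34.0588
d((-14, 4), (21, 5)) = 35.0143
d((-14, 4), (-13, -15)) = 19.0263
d((-14, 4), (-13, 13)) = 9.0554 <-- minimum
d((21, 5), (-13, -15)) = 39.4462
d((21, 5), (-13, 13)) = 34.9285
d((-13, -15), (-13, 13)) = 28.0

Closest pair: (-14, 4) and (-13, 13) with distance 9.0554

The closest pair is (-14, 4) and (-13, 13) with Euclidean distance 9.0554. For 9 points, brute-force pairwise comparison is shown above. For large n, the divide-and-conquer algorithm (sort by x, recurse on halves, check the dividing strip) achieves O(n log n).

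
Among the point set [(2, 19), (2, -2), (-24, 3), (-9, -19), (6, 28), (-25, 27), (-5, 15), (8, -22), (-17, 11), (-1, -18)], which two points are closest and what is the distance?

Computing all pairwise distances among 10 points:

d((2, 19), (2, -2)) = 21.0
d((2, 19), (-24, 3)) = 30.5287
d((2, 19), (-9, -19)) = 39.5601
d((2, 19), (6, 28)) = 9.8489
d((2, 19), (-25, 27)) = 28.1603
d((2, 19), (-5, 15)) = 8.0623 <-- minimum
d((2, 19), (8, -22)) = 41.4367
d((2, 19), (-17, 11)) = 20.6155
d((2, 19), (-1, -18)) = 37.1214
d((2, -2), (-24, 3)) = 26.4764
d((2, -2), (-9, -19)) = 20.2485
d((2, -2), (6, 28)) = 30.2655
d((2, -2), (-25, 27)) = 39.6232
d((2, -2), (-5, 15)) = 18.3848
d((2, -2), (8, -22)) = 20.8806
d((2, -2), (-17, 11)) = 23.0217
d((2, -2), (-1, -18)) = 16.2788
d((-24, 3), (-9, -19)) = 26.6271
d((-24, 3), (6, 28)) = 39.0512
d((-24, 3), (-25, 27)) = 24.0208
d((-24, 3), (-5, 15)) = 22.4722
d((-24, 3), (8, -22)) = 40.6079
d((-24, 3), (-17, 11)) = 10.6301
d((-24, 3), (-1, -18)) = 31.1448
d((-9, -19), (6, 28)) = 49.3356
d((-9, -19), (-25, 27)) = 48.7032
d((-9, -19), (-5, 15)) = 34.2345
d((-9, -19), (8, -22)) = 17.2627
d((-9, -19), (-17, 11)) = 31.0483
d((-9, -19), (-1, -18)) = 8.0623 <-- minimum
d((6, 28), (-25, 27)) = 31.0161
d((6, 28), (-5, 15)) = 17.0294
d((6, 28), (8, -22)) = 50.04
d((6, 28), (-17, 11)) = 28.6007
d((6, 28), (-1, -18)) = 46.5296
d((-25, 27), (-5, 15)) = 23.3238
d((-25, 27), (8, -22)) = 59.0762
d((-25, 27), (-17, 11)) = 17.8885
d((-25, 27), (-1, -18)) = 51.0
d((-5, 15), (8, -22)) = 39.2173
d((-5, 15), (-17, 11)) = 12.6491
d((-5, 15), (-1, -18)) = 33.2415
d((8, -22), (-17, 11)) = 41.4005
d((8, -22), (-1, -18)) = 9.8489
d((-17, 11), (-1, -18)) = 33.121

Minimum distance: 8.0623 (tie among 2 pairs: (2, 19) and (-5, 15); (-9, -19) and (-1, -18))

The minimum Euclidean distance is 8.0623. There is a tie: 2 pairs achieve this minimum — (2, 19) and (-5, 15); (-9, -19) and (-1, -18). Any of these is a valid closest pair. For 10 points, brute-force pairwise comparison is shown above. For large n, the divide-and-conquer algorithm (sort by x, recurse on halves, check the dividing strip) achieves O(n log n).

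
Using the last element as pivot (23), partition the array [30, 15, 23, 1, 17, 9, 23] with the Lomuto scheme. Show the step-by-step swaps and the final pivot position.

Lomuto partition with pivot = 23:

Initial array: [30, 15, 23, 1, 17, 9, 23]

arr[0]=30 > 23: no swap
arr[1]=15 <= 23: swap with position 0, array becomes [15, 30, 23, 1, 17, 9, 23]
arr[2]=23 <= 23: swap with position 1, array becomes [15, 23, 30, 1, 17, 9, 23]
arr[3]=1 <= 23: swap with position 2, array becomes [15, 23, 1, 30, 17, 9, 23]
arr[4]=17 <= 23: swap with position 3, array becomes [15, 23, 1, 17, 30, 9, 23]
arr[5]=9 <= 23: swap with position 4, array becomes [15, 23, 1, 17, 9, 30, 23]

Place pivot at position 5: [15, 23, 1, 17, 9, 23, 30]
Pivot position: 5

After partitioning with pivot 23, the array becomes [15, 23, 1, 17, 9, 23, 30]. The pivot is placed at index 5. All elements to the left of the pivot are <= 23, and all elements to the right are > 23.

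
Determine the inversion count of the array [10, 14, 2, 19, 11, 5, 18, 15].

Finding inversions in [10, 14, 2, 19, 11, 5, 18, 15]:

(0, 2): arr[0]=10 > arr[2]=2
(0, 5): arr[0]=10 > arr[5]=5
(1, 2): arr[1]=14 > arr[2]=2
(1, 4): arr[1]=14 > arr[4]=11
(1, 5): arr[1]=14 > arr[5]=5
(3, 4): arr[3]=19 > arr[4]=11
(3, 5): arr[3]=19 > arr[5]=5
(3, 6): arr[3]=19 > arr[6]=18
(3, 7): arr[3]=19 > arr[7]=15
(4, 5): arr[4]=11 > arr[5]=5
(6, 7): arr[6]=18 > arr[7]=15

Total inversions: 11

The array has 11 inversion(s): (0,2), (0,5), (1,2), (1,4), (1,5), (3,4), (3,5), (3,6), (3,7), (4,5), (6,7). Each pair (i,j) satisfies i < j and arr[i] > arr[j].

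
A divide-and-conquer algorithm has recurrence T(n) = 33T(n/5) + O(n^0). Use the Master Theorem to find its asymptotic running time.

Master Theorem for T(n) = 33T(n/5) + O(n^0):

a = 33, b = 5, c = 0
log_b(a) = log_5(33) = 2.1725

Case 1: c = 0 < log_5(33) = 2.1725
T(n) = O(n^(log_5 33))

For T(n) = 33T(n/5) + O(n^0): log_5(33) = 2.1725. This is Case 1 of the Master Theorem (c < log_b(a), work dominated by leaves), giving O(n^(log_5 33)).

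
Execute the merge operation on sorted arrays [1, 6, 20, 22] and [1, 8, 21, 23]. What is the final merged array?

Merging process:

Compare 1 vs 1: take 1 from left. Merged: [1]
Compare 6 vs 1: take 1 from right. Merged: [1, 1]
Compare 6 vs 8: take 6 from left. Merged: [1, 1, 6]
Compare 20 vs 8: take 8 from right. Merged: [1, 1, 6, 8]
Compare 20 vs 21: take 20 from left. Merged: [1, 1, 6, 8, 20]
Compare 22 vs 21: take 21 from right. Merged: [1, 1, 6, 8, 20, 21]
Compare 22 vs 23: take 22 from left. Merged: [1, 1, 6, 8, 20, 21, 22]
Append remaining from right: [23]. Merged: [1, 1, 6, 8, 20, 21, 22, 23]

Final merged array: [1, 1, 6, 8, 20, 21, 22, 23]
Total comparisons: 7

The merged array is [1, 1, 6, 8, 20, 21, 22, 23], requiring 7 comparisons. The merge step runs in O(n) time where n is the total number of elements.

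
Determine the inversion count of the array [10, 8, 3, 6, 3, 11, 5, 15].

Finding inversions in [10, 8, 3, 6, 3, 11, 5, 15]:

(0, 1): arr[0]=10 > arr[1]=8
(0, 2): arr[0]=10 > arr[2]=3
(0, 3): arr[0]=10 > arr[3]=6
(0, 4): arr[0]=10 > arr[4]=3
(0, 6): arr[0]=10 > arr[6]=5
(1, 2): arr[1]=8 > arr[2]=3
(1, 3): arr[1]=8 > arr[3]=6
(1, 4): arr[1]=8 > arr[4]=3
(1, 6): arr[1]=8 > arr[6]=5
(3, 4): arr[3]=6 > arr[4]=3
(3, 6): arr[3]=6 > arr[6]=5
(5, 6): arr[5]=11 > arr[6]=5

Total inversions: 12

The array has 12 inversion(s): (0,1), (0,2), (0,3), (0,4), (0,6), (1,2), (1,3), (1,4), (1,6), (3,4), (3,6), (5,6). Each pair (i,j) satisfies i < j and arr[i] > arr[j].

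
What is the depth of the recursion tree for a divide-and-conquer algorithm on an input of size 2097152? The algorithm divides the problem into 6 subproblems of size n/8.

For divide and conquer with division factor 8:

Problem sizes at each level:
Level 0: 2097152
Level 1: 262144
Level 2: 32768
Level 3: 4096
Level 4: 512
Level 5: 64
Level 6: 8
Level 7: 1

The root is level 0 and the size-1 base case is level 7 (the tree spans levels 0 through 7, i.e. 8 levels counting the root), so the depth is the number of divisions: log_8(2097152) = 7

The recursion tree depth is log_8(2097152) = 7. At each level, the problem size is divided by 8, so it takes 7 divisions to reduce to a base case of size 1. The algorithm makes 6 recursive calls at each level.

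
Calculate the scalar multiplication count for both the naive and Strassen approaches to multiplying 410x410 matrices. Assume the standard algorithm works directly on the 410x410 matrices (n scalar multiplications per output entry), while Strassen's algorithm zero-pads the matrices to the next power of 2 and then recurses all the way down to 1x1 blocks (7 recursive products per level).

Matrix multiplication for 410x410 matrices:

Strassen's algorithm requires power-of-2 dimensions. Pad 410x410 to 512x512 (next power of 2).

Standard algorithm: 410^3 = 68921000 multiplications
Strassen's algorithm: 7^(log2(512)) = 7^9 = 40353607 multiplications
Savings: 68921000 - 40353607 = 28567393 multiplications

Standard: 68921000 multiplications (410^3). Strassen: 40353607 multiplications (7^9, after padding to 512x512). Strassen reduces 8 recursive multiplications to 7 at each level.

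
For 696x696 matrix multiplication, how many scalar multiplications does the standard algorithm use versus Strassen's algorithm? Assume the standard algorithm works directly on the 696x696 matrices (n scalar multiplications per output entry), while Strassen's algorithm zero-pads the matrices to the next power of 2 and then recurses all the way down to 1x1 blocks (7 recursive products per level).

Matrix multiplication for 696x696 matrices:

Strassen's algorithm requires power-of-2 dimensions. Pad 696x696 to 1024x1024 (next power of 2).

Standard algorithm: 696^3 = 337153536 multiplications
Strassen's algorithm: 7^(log2(1024)) = 7^10 = 282475249 multiplications
Savings: 337153536 - 282475249 = 54678287 multiplications

Standard: 337153536 multiplications (696^3). Strassen: 282475249 multiplications (7^10, after padding to 1024x1024). Strassen reduces 8 recursive multiplications to 7 at each level.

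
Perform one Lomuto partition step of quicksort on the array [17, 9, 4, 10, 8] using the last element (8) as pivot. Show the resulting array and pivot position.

Lomuto partition with pivot = 8:

Initial array: [17, 9, 4, 10, 8]

arr[0]=17 > 8: no swap
arr[1]=9 > 8: no swap
arr[2]=4 <= 8: swap with position 0, array becomes [4, 9, 17, 10, 8]
arr[3]=10 > 8: no swap

Place pivot at position 1: [4, 8, 17, 10, 9]
Pivot position: 1

After partitioning with pivot 8, the array becomes [4, 8, 17, 10, 9]. The pivot is placed at index 1. All elements to the left of the pivot are <= 8, and all elements to the right are > 8.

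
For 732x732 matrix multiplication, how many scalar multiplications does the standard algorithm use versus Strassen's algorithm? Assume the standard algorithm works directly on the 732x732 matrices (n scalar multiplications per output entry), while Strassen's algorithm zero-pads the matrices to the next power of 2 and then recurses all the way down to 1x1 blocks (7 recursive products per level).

Matrix multiplication for 732x732 matrices:

Strassen's algorithm requires power-of-2 dimensions. Pad 732x732 to 1024x1024 (next power of 2).

Standard algorithm: 732^3 = 392223168 multiplications
Strassen's algorithm: 7^(log2(1024)) = 7^10 = 282475249 multiplications
Savings: 392223168 - 282475249 = 109747919 multiplications

Standard: 392223168 multiplications (732^3). Strassen: 282475249 multiplications (7^10, after padding to 1024x1024). Strassen reduces 8 recursive multiplications to 7 at each level.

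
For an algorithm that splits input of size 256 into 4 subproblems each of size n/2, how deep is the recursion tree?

For divide and conquer with division factor 2:

Problem sizes at each level:
Level 0: 256
Level 1: 128
Level 2: 64
Level 3: 32
Level 4: 16
Level 5: 8
Level 6: 4
Level 7: 2
Level 8: 1

The root is level 0 and the size-1 base case is level 8 (the tree spans levels 0 through 8, i.e. 9 levels counting the root), so the depth is the number of divisions: log_2(256) = 8

The recursion tree depth is log_2(256) = 8. At each level, the problem size is divided by 2, so it takes 8 divisions to reduce to a base case of size 1. The algorithm makes 4 recursive calls at each level.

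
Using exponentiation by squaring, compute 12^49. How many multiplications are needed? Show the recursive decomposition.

Computing 12^49 by squaring (build up from 12^1; each line after the first costs one multiplication):

12^1 = 12
12^2 = (12^1)^2 = 12^2 = 144
12^3 = 12 * 12^2 = 12 * 144 = 1728
12^6 = (12^3)^2 = 1728^2 = 2985984
12^12 = (12^6)^2 = 2985984^2 = 8916100448256
12^24 = (12^12)^2 = 8916100448256^2 = 79496847203390844133441536
12^48 = (12^24)^2 = 79496847203390844133441536^2 = 6319748715279270675921934218987893281199411530039296
12^49 = 12 * 12^48 = 12 * 6319748715279270675921934218987893281199411530039296 = 75836984583351248111063210627854719374392938360471552

Result: 75836984583351248111063210627854719374392938360471552
Multiplications needed: 7 (7 lines after 12^1)

12^49 = 75836984583351248111063210627854719374392938360471552. Using exponentiation by squaring, this requires 7 multiplications. The key idea: if the exponent is even, square the half-power; if odd, multiply by the base once.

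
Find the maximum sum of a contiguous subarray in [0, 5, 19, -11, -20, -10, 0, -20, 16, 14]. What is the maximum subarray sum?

Using Kadane's algorithm on [0, 5, 19, -11, -20, -10, 0, -20, 16, 14]:

Scanning through the array:
Position 1 (value 5): max_ending_here = 5, max_so_far = 5
Position 2 (value 19): max_ending_here = 24, max_so_far = 24
Position 3 (value -11): max_ending_here = 13, max_so_far = 24
Position 4 (value -20): max_ending_here = -7, max_so_far = 24
Position 5 (value -10): max_ending_here = -10, max_so_far = 24
Position 6 (value 0): max_ending_here = 0, max_so_far = 24
Position 7 (value -20): max_ending_here = -20, max_so_far = 24
Position 8 (value 16): max_ending_here = 16, max_so_far = 24
Position 9 (value 14): max_ending_here = 30, max_so_far = 30

Maximum subarray: [16, 14]
Maximum sum: 30

The maximum subarray is [16, 14] with sum 30. This subarray runs from index 8 to index 9.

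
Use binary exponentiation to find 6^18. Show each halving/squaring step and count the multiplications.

Computing 6^18 by squaring (build up from 6^1; each line after the first costs one multiplication):

6^1 = 6
6^2 = (6^1)^2 = 6^2 = 36
6^4 = (6^2)^2 = 36^2 = 1296
6^8 = (6^4)^2 = 1296^2 = 1679616
6^9 = 6 * 6^8 = 6 * 1679616 = 10077696
6^18 = (6^9)^2 = 10077696^2 = 101559956668416

Result: 101559956668416
Multiplications needed: 5 (5 lines after 6^1)

6^18 = 101559956668416. Using exponentiation by squaring, this requires 5 multiplications. The key idea: if the exponent is even, square the half-power; if odd, multiply by the base once.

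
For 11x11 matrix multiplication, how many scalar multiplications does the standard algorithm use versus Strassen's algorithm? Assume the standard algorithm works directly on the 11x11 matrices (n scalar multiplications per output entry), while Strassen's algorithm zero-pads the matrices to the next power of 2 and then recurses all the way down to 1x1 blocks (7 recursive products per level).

Matrix multiplication for 11x11 matrices:

Strassen's algorithm requires power-of-2 dimensions. Pad 11x11 to 16x16 (next power of 2).

Standard algorithm: 11^3 = 1331 multiplications
Strassen's algorithm: 7^(log2(16)) = 7^4 = 2401 multiplications
Difference: 1331 - 2401 = -1070 (Strassen uses MORE here due to padding overhead — for small or just-over-power-of-2 n, padding can outweigh the per-level savings)

Standard: 1331 multiplications (11^3). Strassen: 2401 multiplications (7^4, after padding to 16x16). Strassen reduces 8 recursive multiplications to 7 at each level.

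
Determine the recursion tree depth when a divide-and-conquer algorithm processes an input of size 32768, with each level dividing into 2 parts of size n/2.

For divide and conquer with division factor 2:

Problem sizes at each level:
Level 0: 32768
Level 1: 16384
Level 2: 8192
Level 3: 4096
Level 4: 2048
Level 5: 1024
Level 6: 512
Level 7: 256
Level 8: 128
Level 9: 64
Level 10: 32
Level 11: 16
Level 12: 8
Level 13: 4
Level 14: 2
Level 15: 1

The root is level 0 and the size-1 base case is level 15 (the tree spans levels 0 through 15, i.e. 16 levels counting the root), so the depth is the number of divisions: log_2(32768) = 15

The recursion tree depth is log_2(32768) = 15. At each level, the problem size is divided by 2, so it takes 15 divisions to reduce to a base case of size 1. The algorithm makes 2 recursive calls at each level.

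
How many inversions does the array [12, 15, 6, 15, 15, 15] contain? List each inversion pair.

Finding inversions in [12, 15, 6, 15, 15, 15]:

(0, 2): arr[0]=12 > arr[2]=6
(1, 2): arr[1]=15 > arr[2]=6

Total inversions: 2

The array has 2 inversion(s): (0,2), (1,2). Each pair (i,j) satisfies i < j and arr[i] > arr[j].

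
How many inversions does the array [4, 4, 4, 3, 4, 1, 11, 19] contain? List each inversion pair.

Finding inversions in [4, 4, 4, 3, 4, 1, 11, 19]:

(0, 3): arr[0]=4 > arr[3]=3
(0, 5): arr[0]=4 > arr[5]=1
(1, 3): arr[1]=4 > arr[3]=3
(1, 5): arr[1]=4 > arr[5]=1
(2, 3): arr[2]=4 > arr[3]=3
(2, 5): arr[2]=4 > arr[5]=1
(3, 5): arr[3]=3 > arr[5]=1
(4, 5): arr[4]=4 > arr[5]=1

Total inversions: 8

The array has 8 inversion(s): (0,3), (0,5), (1,3), (1,5), (2,3), (2,5), (3,5), (4,5). Each pair (i,j) satisfies i < j and arr[i] > arr[j].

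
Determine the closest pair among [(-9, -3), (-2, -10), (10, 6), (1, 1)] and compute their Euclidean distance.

Computing all pairwise distances among 4 points:

d((-9, -3), (-2, -10)) = 9.8995 <-- minimum
d((-9, -3), (10, 6)) = 21.0238
d((-9, -3), (1, 1)) = 10.7703
d((-2, -10), (10, 6)) = 20.0
d((-2, -10), (1, 1)) = 11.4018
d((10, 6), (1, 1)) = 10.2956

Closest pair: (-9, -3) and (-2, -10) with distance 9.8995

The closest pair is (-9, -3) and (-2, -10) with Euclidean distance 9.8995. For 4 points, brute-force pairwise comparison is shown above. For large n, the divide-and-conquer algorithm (sort by x, recurse on halves, check the dividing strip) achieves O(n log n).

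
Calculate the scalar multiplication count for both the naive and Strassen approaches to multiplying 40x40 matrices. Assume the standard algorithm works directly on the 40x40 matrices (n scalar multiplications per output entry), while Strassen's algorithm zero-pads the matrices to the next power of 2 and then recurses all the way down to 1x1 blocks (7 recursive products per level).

Matrix multiplication for 40x40 matrices:

Strassen's algorithm requires power-of-2 dimensions. Pad 40x40 to 64x64 (next power of 2).

Standard algorithm: 40^3 = 64000 multiplications
Strassen's algorithm: 7^(log2(64)) = 7^6 = 117649 multiplications
Difference: 64000 - 117649 = -53649 (Strassen uses MORE here due to padding overhead — for small or just-over-power-of-2 n, padding can outweigh the per-level savings)

Standard: 64000 multiplications (40^3). Strassen: 117649 multiplications (7^6, after padding to 64x64). Strassen reduces 8 recursive multiplications to 7 at each level.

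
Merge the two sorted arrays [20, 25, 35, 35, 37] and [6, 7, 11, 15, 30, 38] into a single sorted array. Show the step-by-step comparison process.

Merging process:

Compare 20 vs 6: take 6 from right. Merged: [6]
Compare 20 vs 7: take 7 from right. Merged: [6, 7]
Compare 20 vs 11: take 11 from right. Merged: [6, 7, 11]
Compare 20 vs 15: take 15 from right. Merged: [6, 7, 11, 15]
Compare 20 vs 30: take 20 from left. Merged: [6, 7, 11, 15, 20]
Compare 25 vs 30: take 25 from left. Merged: [6, 7, 11, 15, 20, 25]
Compare 35 vs 30: take 30 from right. Merged: [6, 7, 11, 15, 20, 25, 30]
Compare 35 vs 38: take 35 from left. Merged: [6, 7, 11, 15, 20, 25, 30, 35]
Compare 35 vs 38: take 35 from left. Merged: [6, 7, 11, 15, 20, 25, 30, 35, 35]
Compare 37 vs 38: take 37 from left. Merged: [6, 7, 11, 15, 20, 25, 30, 35, 35, 37]
Append remaining from right: [38]. Merged: [6, 7, 11, 15, 20, 25, 30, 35, 35, 37, 38]

Final merged array: [6, 7, 11, 15, 20, 25, 30, 35, 35, 37, 38]
Total comparisons: 10

The merged array is [6, 7, 11, 15, 20, 25, 30, 35, 35, 37, 38], requiring 10 comparisons. The merge step runs in O(n) time where n is the total number of elements.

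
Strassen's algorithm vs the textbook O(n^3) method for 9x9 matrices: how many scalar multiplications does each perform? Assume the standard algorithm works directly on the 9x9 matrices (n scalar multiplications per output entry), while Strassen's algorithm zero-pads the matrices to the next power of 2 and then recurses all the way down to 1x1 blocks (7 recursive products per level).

Matrix multiplication for 9x9 matrices:

Strassen's algorithm requires power-of-2 dimensions. Pad 9x9 to 16x16 (next power of 2).

Standard algorithm: 9^3 = 729 multiplications
Strassen's algorithm: 7^(log2(16)) = 7^4 = 2401 multiplications
Difference: 729 - 2401 = -1672 (Strassen uses MORE here due to padding overhead — for small or just-over-power-of-2 n, padding can outweigh the per-level savings)

Standard: 729 multiplications (9^3). Strassen: 2401 multiplications (7^4, after padding to 16x16). Strassen reduces 8 recursive multiplications to 7 at each level.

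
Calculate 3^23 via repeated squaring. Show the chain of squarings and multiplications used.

Computing 3^23 by squaring (build up from 3^1; each line after the first costs one multiplication):

3^1 = 3
3^2 = (3^1)^2 = 3^2 = 9
3^4 = (3^2)^2 = 9^2 = 81
3^5 = 3 * 3^4 = 3 * 81 = 243
3^10 = (3^5)^2 = 243^2 = 59049
3^11 = 3 * 3^10 = 3 * 59049 = 177147
3^22 = (3^11)^2 = 177147^2 = 31381059609
3^23 = 3 * 3^22 = 3 * 31381059609 = 94143178827

Result: 94143178827
Multiplications needed: 7 (7 lines after 3^1)

3^23 = 94143178827. Using exponentiation by squaring, this requires 7 multiplications. The key idea: if the exponent is even, square the half-power; if odd, multiply by the base once.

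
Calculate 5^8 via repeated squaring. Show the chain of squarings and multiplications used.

Computing 5^8 by squaring (build up from 5^1; each line after the first costs one multiplication):

5^1 = 5
5^2 = (5^1)^2 = 5^2 = 25
5^4 = (5^2)^2 = 25^2 = 625
5^8 = (5^4)^2 = 625^2 = 390625

Result: 390625
Multiplications needed: 3 (3 lines after 5^1)

5^8 = 390625. Using exponentiation by squaring, this requires 3 multiplications. The key idea: if the exponent is even, square the half-power; if odd, multiply by the base once.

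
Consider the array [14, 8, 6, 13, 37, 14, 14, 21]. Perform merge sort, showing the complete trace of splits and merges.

Merge sort trace:

Split: [14, 8, 6, 13, 37, 14, 14, 21] -> [14, 8, 6, 13] and [37, 14, 14, 21]
  Split: [14, 8, 6, 13] -> [14, 8] and [6, 13]
    Split: [14, 8] -> [14] and [8]
    Merge: [14] + [8] -> [8, 14]
    Split: [6, 13] -> [6] and [13]
    Merge: [6] + [13] -> [6, 13]
  Merge: [8, 14] + [6, 13] -> [6, 8, 13, 14]
  Split: [37, 14, 14, 21] -> [37, 14] and [14, 21]
    Split: [37, 14] -> [37] and [14]
    Merge: [37] + [14] -> [14, 37]
    Split: [14, 21] -> [14] and [21]
    Merge: [14] + [21] -> [14, 21]
  Merge: [14, 37] + [14, 21] -> [14, 14, 21, 37]
Merge: [6, 8, 13, 14] + [14, 14, 21, 37] -> [6, 8, 13, 14, 14, 14, 21, 37]

Final sorted array: [6, 8, 13, 14, 14, 14, 21, 37]

The merge sort proceeds by recursively splitting the array and merging sorted halves.
After all merges, the sorted array is [6, 8, 13, 14, 14, 14, 21, 37].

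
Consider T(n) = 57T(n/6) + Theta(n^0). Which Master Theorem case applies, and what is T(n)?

Master Theorem for T(n) = 57T(n/6) + O(n^0):

a = 57, b = 6, c = 0
log_b(a) = log_6(57) = 2.2565

Case 1: c = 0 < log_6(57) = 2.2565
T(n) = O(n^(log_6 57))

For T(n) = 57T(n/6) + O(n^0): log_6(57) = 2.2565. This is Case 1 of the Master Theorem (c < log_b(a), work dominated by leaves), giving O(n^(log_6 57)).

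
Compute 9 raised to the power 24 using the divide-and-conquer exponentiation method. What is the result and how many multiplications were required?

Computing 9^24 by squaring (build up from 9^1; each line after the first costs one multiplication):

9^1 = 9
9^2 = (9^1)^2 = 9^2 = 81
9^3 = 9 * 9^2 = 9 * 81 = 729
9^6 = (9^3)^2 = 729^2 = 531441
9^12 = (9^6)^2 = 531441^2 = 282429536481
9^24 = (9^12)^2 = 282429536481^2 = 79766443076872509863361

Result: 79766443076872509863361
Multiplications needed: 5 (5 lines after 9^1)

9^24 = 79766443076872509863361. Using exponentiation by squaring, this requires 5 multiplications. The key idea: if the exponent is even, square the half-power; if odd, multiply by the base once.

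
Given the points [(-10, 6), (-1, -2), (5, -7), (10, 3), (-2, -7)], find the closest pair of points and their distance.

Computing all pairwise distances among 5 points:

d((-10, 6), (-1, -2)) = 12.0416
d((-10, 6), (5, -7)) = 19.8494
d((-10, 6), (10, 3)) = 20.2237
d((-10, 6), (-2, -7)) = 15.2643
d((-1, -2), (5, -7)) = 7.8102
d((-1, -2), (10, 3)) = 12.083
d((-1, -2), (-2, -7)) = 5.099 <-- minimum
d((5, -7), (10, 3)) = 11.1803
d((5, -7), (-2, -7)) = 7.0
d((10, 3), (-2, -7)) = 15.6205

Closest pair: (-1, -2) and (-2, -7) with distance 5.099

The closest pair is (-1, -2) and (-2, -7) with Euclidean distance 5.099. For 5 points, brute-force pairwise comparison is shown above. For large n, the divide-and-conquer algorithm (sort by x, recurse on halves, check the dividing strip) achieves O(n log n).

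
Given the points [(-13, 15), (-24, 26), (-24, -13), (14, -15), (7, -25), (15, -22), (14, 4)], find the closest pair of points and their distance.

Computing all pairwise distances among 7 points:

d((-13, 15), (-24, 26)) = 15.5563
d((-13, 15), (-24, -13)) = 30.0832
d((-13, 15), (14, -15)) = 40.3609
d((-13, 15), (7, -25)) = 44.7214
d((-13, 15), (15, -22)) = 46.4004
d((-13, 15), (14, 4)) = 29.1548
d((-24, 26), (-24, -13)) = 39.0
d((-24, 26), (14, -15)) = 55.9017
d((-24, 26), (7, -25)) = 59.6825
d((-24, 26), (15, -22)) = 61.8466
d((-24, 26), (14, 4)) = 43.909
d((-24, -13), (14, -15)) = 38.0526
d((-24, -13), (7, -25)) = 33.2415
d((-24, -13), (15, -22)) = 40.025
d((-24, -13), (14, 4)) = 41.6293
d((14, -15), (7, -25)) = 12.2066
d((14, -15), (15, -22)) = 7.0711 <-- minimum
d((14, -15), (14, 4)) = 19.0
d((7, -25), (15, -22)) = 8.544
d((7, -25), (14, 4)) = 29.8329
d((15, -22), (14, 4)) = 26.0192

Closest pair: (14, -15) and (15, -22) with distance 7.0711

The closest pair is (14, -15) and (15, -22) with Euclidean distance 7.0711. For 7 points, brute-force pairwise comparison is shown above. For large n, the divide-and-conquer algorithm (sort by x, recurse on halves, check the dividing strip) achieves O(n log n).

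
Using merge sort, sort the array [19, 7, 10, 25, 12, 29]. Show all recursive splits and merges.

Merge sort trace:

Split: [19, 7, 10, 25, 12, 29] -> [19, 7, 10] and [25, 12, 29]
  Split: [19, 7, 10] -> [19] and [7, 10]
    Split: [7, 10] -> [7] and [10]
    Merge: [7] + [10] -> [7, 10]
  Merge: [19] + [7, 10] -> [7, 10, 19]
  Split: [25, 12, 29] -> [25] and [12, 29]
    Split: [12, 29] -> [12] and [29]
    Merge: [12] + [29] -> [12, 29]
  Merge: [25] + [12, 29] -> [12, 25, 29]
Merge: [7, 10, 19] + [12, 25, 29] -> [7, 10, 12, 19, 25, 29]

Final sorted array: [7, 10, 12, 19, 25, 29]

The merge sort proceeds by recursively splitting the array and merging sorted halves.
After all merges, the sorted array is [7, 10, 12, 19, 25, 29].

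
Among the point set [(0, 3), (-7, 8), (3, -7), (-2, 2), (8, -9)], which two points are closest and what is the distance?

Computing all pairwise distances among 5 points:

d((0, 3), (-7, 8)) = 8.6023
d((0, 3), (3, -7)) = 10.4403
d((0, 3), (-2, 2)) = 2.2361 <-- minimum
d((0, 3), (8, -9)) = 14.4222
d((-7, 8), (3, -7)) = 18.0278
d((-7, 8), (-2, 2)) = 7.8102
d((-7, 8), (8, -9)) = 22.6716
d((3, -7), (-2, 2)) = 10.2956
d((3, -7), (8, -9)) = 5.3852
d((-2, 2), (8, -9)) = 14.8661

Closest pair: (0, 3) and (-2, 2) with distance 2.2361

The closest pair is (0, 3) and (-2, 2) with Euclidean distance 2.2361. For 5 points, brute-force pairwise comparison is shown above. For large n, the divide-and-conquer algorithm (sort by x, recurse on halves, check the dividing strip) achieves O(n log n).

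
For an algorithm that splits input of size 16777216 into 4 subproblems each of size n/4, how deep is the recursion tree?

For divide and conquer with division factor 4:

Problem sizes at each level:
Level 0: 16777216
Level 1: 4194304
Level 2: 1048576
Level 3: 262144
Level 4: 65536
Level 5: 16384
Level 6: 4096
Level 7: 1024
Level 8: 256
Level 9: 64
Level 10: 16
Level 11: 4
Level 12: 1

The root is level 0 and the size-1 base case is level 12 (the tree spans levels 0 through 12, i.e. 13 levels counting the root), so the depth is the number of divisions: log_4(16777216) = 12

The recursion tree depth is log_4(16777216) = 12. At each level, the problem size is divided by 4, so it takes 12 divisions to reduce to a base case of size 1. The algorithm makes 4 recursive calls at each level.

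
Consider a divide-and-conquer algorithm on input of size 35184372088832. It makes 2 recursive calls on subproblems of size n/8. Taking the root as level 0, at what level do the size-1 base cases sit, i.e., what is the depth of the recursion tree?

For divide and conquer with division factor 8:

Problem sizes at each level:
Level 0: 35184372088832
Level 1: 4398046511104
Level 2: 549755813888
Level 3: 68719476736
Level 4: 8589934592
Level 5: 1073741824
Level 6: 134217728
Level 7: 16777216
Level 8: 2097152
Level 9: 262144
Level 10: 32768
Level 11: 4096
Level 12: 512
Level 13: 64
Level 14: 8
Level 15: 1

The root is level 0 and the size-1 base case is level 15 (the tree spans levels 0 through 15, i.e. 16 levels counting the root), so the depth is the number of divisions: log_8(35184372088832) = 15

The recursion tree depth is log_8(35184372088832) = 15. At each level, the problem size is divided by 8, so it takes 15 divisions to reduce to a base case of size 1. The algorithm makes 2 recursive calls at each level.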